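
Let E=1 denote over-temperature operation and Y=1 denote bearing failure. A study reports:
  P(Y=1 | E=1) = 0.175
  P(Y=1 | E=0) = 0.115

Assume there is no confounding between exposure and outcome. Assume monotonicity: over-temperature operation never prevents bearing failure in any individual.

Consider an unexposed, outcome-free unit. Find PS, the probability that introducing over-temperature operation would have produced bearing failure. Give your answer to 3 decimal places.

PS ≈ 0.068

Let p₁ = 0.175, p₀ = 0.115.
Under exogeneity and monotonicity, PS = (p₁ − p₀) / (1 − p₀).
PS = (0.175 − 0.115) / (1 − 0.115) = 0.06 / 0.885 ≈ 0.0678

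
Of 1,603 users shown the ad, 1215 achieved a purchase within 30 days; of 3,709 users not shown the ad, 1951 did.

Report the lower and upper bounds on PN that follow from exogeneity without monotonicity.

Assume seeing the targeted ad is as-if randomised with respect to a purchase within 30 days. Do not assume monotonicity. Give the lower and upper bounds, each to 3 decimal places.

0.306 ≤ PN ≤ 0.625

p₁ = P(outcome | exposed) = 1215/1603 = 0.75795
p₀ = P(outcome | unexposed) = 1951/3709 = 0.52602
Under exogeneity alone the bounds on PN are max{0,(p₁−p₀)/p₁} ≤ PN ≤ min{1,(1−p₀)/p₁}.
  lower = (p₁ − p₀)/p₁ = 0.23194 / 0.75795 ≈ 0.3060
  upper = min{1, (1 − p₀)/p₁} = 0.47398 / 0.75795 ≈ 0.6253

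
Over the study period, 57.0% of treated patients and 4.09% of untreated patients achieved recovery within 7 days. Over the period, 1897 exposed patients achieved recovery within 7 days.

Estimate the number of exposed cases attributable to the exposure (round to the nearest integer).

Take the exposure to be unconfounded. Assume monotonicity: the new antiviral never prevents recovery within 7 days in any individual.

p₁ = 0.57, p₀ = 0.0409.
PN = (p₁ − p₀)/p₁ = (0.57 − 0.0409) / 0.57 ≈ 0.92825.
Attributable cases ≈ PN × (exposed cases) = 0.92825 × 1897 ≈ 1760.88.

about 1761 cases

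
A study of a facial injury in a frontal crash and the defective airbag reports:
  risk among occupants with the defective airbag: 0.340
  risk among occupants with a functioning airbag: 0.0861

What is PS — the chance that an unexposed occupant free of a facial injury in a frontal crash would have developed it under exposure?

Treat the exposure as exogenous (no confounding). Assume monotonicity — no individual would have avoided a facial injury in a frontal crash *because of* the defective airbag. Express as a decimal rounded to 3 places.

PS ≈ 0.278

Let p₁ = 0.34, p₀ = 0.0861.
Under exogeneity and monotonicity, PS = (p₁ − p₀) / (1 − p₀).
PS = (0.34 − 0.0861) / (1 − 0.0861) = 0.2539 / 0.9139 ≈ 0.2778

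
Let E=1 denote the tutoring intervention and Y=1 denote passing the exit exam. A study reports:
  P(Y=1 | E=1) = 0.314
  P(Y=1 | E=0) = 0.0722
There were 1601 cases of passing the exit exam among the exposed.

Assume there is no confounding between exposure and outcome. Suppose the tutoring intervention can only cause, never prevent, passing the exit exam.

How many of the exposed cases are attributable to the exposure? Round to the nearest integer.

about 1233 cases

Let p₁ = 0.314, p₀ = 0.0722.
PN = (p₁ − p₀)/p₁ = (0.314 − 0.0722) / 0.314 ≈ 0.77006.
Attributable cases ≈ PN × (exposed cases) = 0.77006 × 1601 ≈ 1232.87.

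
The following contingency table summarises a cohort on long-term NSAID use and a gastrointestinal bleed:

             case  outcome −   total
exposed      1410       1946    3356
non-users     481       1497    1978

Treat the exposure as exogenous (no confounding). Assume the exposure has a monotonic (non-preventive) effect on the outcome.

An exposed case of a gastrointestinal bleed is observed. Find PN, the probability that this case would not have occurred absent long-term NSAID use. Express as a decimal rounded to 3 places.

PN ≈ 0.421

p₁ = P(outcome | exposed) = 1410/3356 = 0.42014
p₀ = P(outcome | unexposed) = 481/1978 = 0.24317
Under exogeneity and monotonicity, PN = (p₁ − p₀) / p₁.
PN = (0.42014 − 0.24317) / 0.42014 = 0.17697 / 0.42014 ≈ 0.4212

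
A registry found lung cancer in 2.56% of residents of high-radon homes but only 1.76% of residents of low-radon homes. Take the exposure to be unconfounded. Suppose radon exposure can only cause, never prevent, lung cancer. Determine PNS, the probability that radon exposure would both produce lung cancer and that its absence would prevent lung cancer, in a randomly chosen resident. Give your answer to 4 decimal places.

p₁ = 0.0256, p₀ = 0.0176.
Under exogeneity and monotonicity, PNS = p₁ − p₀.
PNS = 0.0256 − 0.0176 = 0.008

PNS ≈ 0.0080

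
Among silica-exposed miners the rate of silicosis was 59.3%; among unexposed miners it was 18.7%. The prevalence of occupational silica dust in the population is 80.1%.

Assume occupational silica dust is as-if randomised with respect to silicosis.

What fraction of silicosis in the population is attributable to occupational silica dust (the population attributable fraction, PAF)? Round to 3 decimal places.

PAF ≈ 0.635

p₁ = 0.593, p₀ = 0.187.
Overall risk P(Y=1) = π·p₁ + (1−π)·p₀ = 0.801×0.593 + 0.199×0.187 = 0.51221.
Under exogeneity, PAF = [P(Y=1) − p₀] / P(Y=1).
PAF = (0.51221 − 0.187) / 0.51221 ≈ 0.6349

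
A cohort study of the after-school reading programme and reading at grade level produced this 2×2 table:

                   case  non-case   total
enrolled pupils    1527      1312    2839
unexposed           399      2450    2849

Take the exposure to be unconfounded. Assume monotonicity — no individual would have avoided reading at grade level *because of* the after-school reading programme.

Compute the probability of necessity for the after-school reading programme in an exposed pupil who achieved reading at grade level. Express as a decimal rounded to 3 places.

PN ≈ 0.740

p₁ = P(outcome | exposed) = 1527/2839 = 0.53787
p₀ = P(outcome | unexposed) = 399/2849 = 0.14005
Under exogeneity and monotonicity, PN = (p₁ − p₀)/p₁.
PN = (0.53787 − 0.14005) / 0.53787 ≈ 0.7396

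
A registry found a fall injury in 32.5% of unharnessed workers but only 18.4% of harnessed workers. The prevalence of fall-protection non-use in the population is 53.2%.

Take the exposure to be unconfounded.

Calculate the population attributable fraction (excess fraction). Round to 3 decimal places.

p₁ = 0.325, p₀ = 0.184.
Overall risk P(Y=1) = π·p₁ + (1−π)·p₀ = 0.532×0.325 + 0.468×0.184 = 0.25901.
Under exogeneity, PAF = [P(Y=1) − p₀] / P(Y=1).
PAF = (0.25901 − 0.184) / 0.25901 ≈ 0.2896

PAF ≈ 0.290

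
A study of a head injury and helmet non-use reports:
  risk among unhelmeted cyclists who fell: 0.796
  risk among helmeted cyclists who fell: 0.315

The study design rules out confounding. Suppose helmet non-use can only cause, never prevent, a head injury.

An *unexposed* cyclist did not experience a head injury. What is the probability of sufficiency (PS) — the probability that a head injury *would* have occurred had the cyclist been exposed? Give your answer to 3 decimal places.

PS ≈ 0.702

Let p₁ = 0.796, p₀ = 0.315.
Under exogeneity and monotonicity, PS = (p₁ − p₀) / (1 − p₀).
PS = (0.796 − 0.315) / (1 − 0.315) = 0.481 / 0.685 ≈ 0.7022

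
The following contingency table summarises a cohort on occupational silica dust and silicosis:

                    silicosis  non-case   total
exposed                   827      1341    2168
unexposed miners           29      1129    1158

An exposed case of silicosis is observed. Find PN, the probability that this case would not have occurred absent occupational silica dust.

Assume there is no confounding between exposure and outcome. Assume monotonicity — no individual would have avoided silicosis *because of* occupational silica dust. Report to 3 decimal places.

p₁ = P(outcome | exposed) = 827/2168 = 0.38146
p₀ = P(outcome | unexposed) = 29/1158 = 0.025043
Under exogeneity and monotonicity, PN = (p₁ − p₀) / p₁.
PN = (0.38146 − 0.025043) / 0.38146 = 0.35641 / 0.38146 ≈ 0.9343

PN ≈ 0.934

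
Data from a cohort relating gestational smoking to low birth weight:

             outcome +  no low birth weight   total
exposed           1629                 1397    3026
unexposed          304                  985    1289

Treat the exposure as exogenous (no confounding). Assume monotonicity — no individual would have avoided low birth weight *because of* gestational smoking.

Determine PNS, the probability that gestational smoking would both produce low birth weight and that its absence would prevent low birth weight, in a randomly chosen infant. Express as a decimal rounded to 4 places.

p₁ = P(outcome | exposed) = 1629/3026 = 0.53833
p₀ = P(outcome | unexposed) = 304/1289 = 0.23584
Under exogeneity and monotonicity, PNS = p₁ − p₀.
PNS = 0.53833 − 0.23584 = 0.30249

PNS ≈ 0.3025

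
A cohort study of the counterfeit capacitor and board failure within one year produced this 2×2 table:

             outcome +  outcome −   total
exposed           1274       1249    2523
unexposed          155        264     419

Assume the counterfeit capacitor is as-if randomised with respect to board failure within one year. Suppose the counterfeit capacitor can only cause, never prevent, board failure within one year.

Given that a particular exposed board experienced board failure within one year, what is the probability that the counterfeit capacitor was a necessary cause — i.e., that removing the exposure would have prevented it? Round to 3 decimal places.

PN ≈ 0.267

p₁ = P(outcome | exposed) = 1274/2523 = 0.50495
p₀ = P(outcome | unexposed) = 155/419 = 0.36993
Under exogeneity and monotonicity, PN = (p₁ − p₀)/p₁.
PN = (0.50495 − 0.36993) / 0.50495 ≈ 0.2674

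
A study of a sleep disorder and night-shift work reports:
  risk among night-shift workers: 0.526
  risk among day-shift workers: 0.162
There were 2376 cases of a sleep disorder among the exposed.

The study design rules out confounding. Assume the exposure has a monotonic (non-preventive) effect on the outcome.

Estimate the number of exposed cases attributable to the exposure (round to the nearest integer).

Let p₁ = 0.526, p₀ = 0.162.
PN = (p₁ − p₀)/p₁ = (0.526 − 0.162) / 0.526 ≈ 0.69202.
Attributable cases ≈ PN × (exposed cases) = 0.69202 × 2376 ≈ 1644.23.

about 1644 cases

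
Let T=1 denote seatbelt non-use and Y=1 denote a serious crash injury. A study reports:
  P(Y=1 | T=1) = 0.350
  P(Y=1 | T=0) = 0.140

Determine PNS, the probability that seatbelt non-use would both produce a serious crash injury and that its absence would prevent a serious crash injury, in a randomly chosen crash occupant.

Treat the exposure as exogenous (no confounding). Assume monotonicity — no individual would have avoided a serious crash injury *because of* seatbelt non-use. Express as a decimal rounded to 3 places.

PNS ≈ 0.210

Let p₁ = 0.35, p₀ = 0.14.
Under exogeneity and monotonicity, PNS = p₁ − p₀.
PNS = 0.35 − 0.14 = 0.21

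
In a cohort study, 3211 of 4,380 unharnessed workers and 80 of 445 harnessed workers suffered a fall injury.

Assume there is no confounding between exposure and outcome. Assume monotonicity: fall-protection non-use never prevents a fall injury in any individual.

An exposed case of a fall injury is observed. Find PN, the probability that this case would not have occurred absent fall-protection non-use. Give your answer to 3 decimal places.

p₁ = P(outcome | exposed) = 3211/4380 = 0.73311
p₀ = P(outcome | unexposed) = 80/445 = 0.17978
Under exogeneity and monotonicity, PN = (p₁ − p₀) / p₁.
PN = (0.73311 − 0.17978) / 0.73311 = 0.55333 / 0.73311 ≈ 0.7548

PN ≈ 0.755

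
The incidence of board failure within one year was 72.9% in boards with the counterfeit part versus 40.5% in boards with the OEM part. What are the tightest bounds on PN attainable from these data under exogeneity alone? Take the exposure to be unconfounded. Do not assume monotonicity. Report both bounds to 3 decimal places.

p₁ = 0.729, p₀ = 0.405.
Under exogeneity alone the bounds on PN are max{0,(p₁−p₀)/p₁} ≤ PN ≤ min{1,(1−p₀)/p₁}.
  lower = (p₁ − p₀)/p₁ = 0.324 / 0.729 ≈ 0.4444
  upper = min{1, (1 − p₀)/p₁} = 0.595 / 0.729 ≈ 0.8162

0.444 ≤ PN ≤ 0.816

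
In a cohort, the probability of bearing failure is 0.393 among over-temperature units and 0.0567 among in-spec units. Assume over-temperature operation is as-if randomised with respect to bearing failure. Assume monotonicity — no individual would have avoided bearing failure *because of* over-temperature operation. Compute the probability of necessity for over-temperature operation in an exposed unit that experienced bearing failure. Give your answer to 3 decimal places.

Let p₁ = 0.393, p₀ = 0.0567.
Under exogeneity and monotonicity, PN = (p₁ − p₀) / p₁.
PN = (0.393 − 0.0567) / 0.393 = 0.3363 / 0.393 ≈ 0.8557

PN ≈ 0.856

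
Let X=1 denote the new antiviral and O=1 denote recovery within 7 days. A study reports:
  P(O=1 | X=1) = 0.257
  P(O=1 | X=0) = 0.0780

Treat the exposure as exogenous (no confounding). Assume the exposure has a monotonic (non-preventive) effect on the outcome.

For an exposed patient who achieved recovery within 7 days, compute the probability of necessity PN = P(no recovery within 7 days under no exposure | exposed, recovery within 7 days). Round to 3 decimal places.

PN ≈ 0.696

Let p₁ = 0.257, p₀ = 0.078.
Under exogeneity and monotonicity, PN = (p₁ − p₀) / p₁.
PN = (0.257 − 0.078) / 0.257 = 0.179 / 0.257 ≈ 0.6965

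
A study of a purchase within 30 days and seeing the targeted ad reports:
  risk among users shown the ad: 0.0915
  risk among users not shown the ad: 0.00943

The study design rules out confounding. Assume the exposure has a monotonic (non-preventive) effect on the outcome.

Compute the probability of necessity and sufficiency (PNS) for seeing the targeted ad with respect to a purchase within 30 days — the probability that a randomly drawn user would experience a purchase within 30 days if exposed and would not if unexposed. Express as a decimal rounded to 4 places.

Let p₁ = 0.0915, p₀ = 0.00943.
Under exogeneity and monotonicity, PNS = p₁ − p₀.
PNS = 0.0915 − 0.00943 = 0.08207

PNS ≈ 0.0821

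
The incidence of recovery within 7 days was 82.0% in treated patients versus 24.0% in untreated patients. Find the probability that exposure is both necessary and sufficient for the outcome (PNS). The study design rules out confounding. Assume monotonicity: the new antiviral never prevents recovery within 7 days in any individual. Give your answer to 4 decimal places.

PNS ≈ 0.5800

p₁ = 0.82, p₀ = 0.24.
Under exogeneity and monotonicity, PNS = p₁ − p₀.
PNS = 0.82 − 0.24 = 0.58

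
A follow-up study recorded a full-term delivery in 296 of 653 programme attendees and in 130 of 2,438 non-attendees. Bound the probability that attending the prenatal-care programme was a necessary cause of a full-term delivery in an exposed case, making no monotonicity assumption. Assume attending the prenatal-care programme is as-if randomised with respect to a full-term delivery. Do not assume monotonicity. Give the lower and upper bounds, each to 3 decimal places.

p₁ = P(outcome | exposed) = 296/653 = 0.45329
p₀ = P(outcome | unexposed) = 130/2438 = 0.053322
Under exogeneity alone the bounds on PN are max{0,(p₁−p₀)/p₁} ≤ PN ≤ min{1,(1−p₀)/p₁}.
  lower = (p₁ − p₀)/p₁ = 0.39997 / 0.45329 ≈ 0.8824
  upper = min{1, (1 − p₀)/p₁} = 0.94668 / 0.45329 ≈ 2.0884 → capped at 1

0.882 ≤ PN ≤ 1.000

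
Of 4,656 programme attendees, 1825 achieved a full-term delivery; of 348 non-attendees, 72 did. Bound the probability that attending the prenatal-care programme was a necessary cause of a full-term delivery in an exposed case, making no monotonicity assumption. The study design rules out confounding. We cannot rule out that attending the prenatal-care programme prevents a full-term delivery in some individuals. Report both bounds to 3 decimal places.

0.472 ≤ PN ≤ 1.000

p₁ = P(outcome | exposed) = 1825/4656 = 0.39197
p₀ = P(outcome | unexposed) = 72/348 = 0.2069
Under exogeneity alone the bounds on PN are max{0,(p₁−p₀)/p₁} ≤ PN ≤ min{1,(1−p₀)/p₁}.
  lower = (p₁ − p₀)/p₁ = 0.18507 / 0.39197 ≈ 0.4722
  upper = min{1, (1 − p₀)/p₁} = 0.7931 / 0.39197 ≈ 2.0234 → capped at 1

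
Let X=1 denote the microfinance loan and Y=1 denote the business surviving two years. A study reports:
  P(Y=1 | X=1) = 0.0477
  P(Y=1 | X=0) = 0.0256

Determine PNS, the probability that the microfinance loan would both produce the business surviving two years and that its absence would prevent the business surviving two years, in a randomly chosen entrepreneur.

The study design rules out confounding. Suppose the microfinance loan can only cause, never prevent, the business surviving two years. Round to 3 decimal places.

PNS ≈ 0.022

Let p₁ = 0.0477, p₀ = 0.0256.
Under exogeneity and monotonicity, PNS = p₁ − p₀.
PNS = 0.0477 − 0.0256 = 0.0221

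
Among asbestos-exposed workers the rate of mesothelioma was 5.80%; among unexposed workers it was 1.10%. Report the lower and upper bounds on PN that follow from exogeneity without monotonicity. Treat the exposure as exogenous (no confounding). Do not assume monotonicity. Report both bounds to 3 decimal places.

p₁ = 0.058, p₀ = 0.011.
Under exogeneity alone the bounds on PN are max{0,(p₁−p₀)/p₁} ≤ PN ≤ min{1,(1−p₀)/p₁}.
  lower = (p₁ − p₀)/p₁ = 0.047 / 0.058 ≈ 0.8103
  upper = min{1, (1 − p₀)/p₁} = 0.989 / 0.058 ≈ 17.0517 → capped at 1

0.810 ≤ PN ≤ 1.000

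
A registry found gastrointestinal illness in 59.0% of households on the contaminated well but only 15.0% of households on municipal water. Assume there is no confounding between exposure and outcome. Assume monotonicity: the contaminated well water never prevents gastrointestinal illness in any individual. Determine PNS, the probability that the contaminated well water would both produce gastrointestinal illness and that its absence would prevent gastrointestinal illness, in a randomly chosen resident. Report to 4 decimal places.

p₁ = 0.59, p₀ = 0.15.
Under exogeneity and monotonicity, PNS = p₁ − p₀.
PNS = 0.59 − 0.15 = 0.44

PNS ≈ 0.4400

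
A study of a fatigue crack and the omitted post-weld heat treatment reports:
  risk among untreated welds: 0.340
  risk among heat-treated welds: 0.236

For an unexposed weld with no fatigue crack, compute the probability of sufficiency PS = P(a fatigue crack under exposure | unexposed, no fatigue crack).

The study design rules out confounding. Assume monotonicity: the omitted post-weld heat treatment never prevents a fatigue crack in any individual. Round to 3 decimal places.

PS ≈ 0.136

Let p₁ = 0.34, p₀ = 0.236.
Under exogeneity and monotonicity, PS = (p₁ − p₀) / (1 − p₀).
PS = (0.34 − 0.236) / (1 − 0.236) = 0.104 / 0.764 ≈ 0.1361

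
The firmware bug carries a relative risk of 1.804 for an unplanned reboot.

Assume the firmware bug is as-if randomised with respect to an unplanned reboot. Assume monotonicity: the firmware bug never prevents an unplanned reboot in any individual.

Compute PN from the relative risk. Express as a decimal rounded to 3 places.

Under exogeneity and monotonicity, PN = (RR − 1) / RR = 1 − 1/RR.
PN = (1.804 − 1) / 1.804 = 0.804 / 1.804 ≈ 0.4457

PN ≈ 0.446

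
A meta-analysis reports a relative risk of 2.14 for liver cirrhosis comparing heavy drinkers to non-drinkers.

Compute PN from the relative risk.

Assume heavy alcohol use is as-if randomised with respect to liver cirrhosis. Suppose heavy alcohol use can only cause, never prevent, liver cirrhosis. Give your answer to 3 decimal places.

Under exogeneity and monotonicity, PN = (RR − 1) / RR = 1 − 1/RR.
PN = (2.14 − 1) / 2.14 = 1.14 / 2.14 ≈ 0.5327

PN ≈ 0.533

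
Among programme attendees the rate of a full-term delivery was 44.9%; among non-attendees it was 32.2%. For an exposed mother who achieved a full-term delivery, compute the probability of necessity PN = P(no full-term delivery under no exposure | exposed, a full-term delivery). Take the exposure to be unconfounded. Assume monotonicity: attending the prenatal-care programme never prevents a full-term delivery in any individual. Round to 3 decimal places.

PN ≈ 0.283

p₁ = 0.449, p₀ = 0.322.
Under exogeneity and monotonicity, PN = (p₁ − p₀) / p₁.
PN = (0.449 − 0.322) / 0.449 = 0.127 / 0.449 ≈ 0.2829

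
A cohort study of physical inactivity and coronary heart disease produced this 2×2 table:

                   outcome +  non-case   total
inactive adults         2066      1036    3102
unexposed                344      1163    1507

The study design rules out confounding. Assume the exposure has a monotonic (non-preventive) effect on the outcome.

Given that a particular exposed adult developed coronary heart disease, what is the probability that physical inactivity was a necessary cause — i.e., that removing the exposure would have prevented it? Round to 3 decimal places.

p₁ = P(outcome | exposed) = 2066/3102 = 0.66602
p₀ = P(outcome | unexposed) = 344/1507 = 0.22827
Under exogeneity and monotonicity, PN = (p₁ − p₀) / p₁.
PN = (0.66602 − 0.22827) / 0.66602 = 0.43775 / 0.66602 ≈ 0.6573

PN ≈ 0.657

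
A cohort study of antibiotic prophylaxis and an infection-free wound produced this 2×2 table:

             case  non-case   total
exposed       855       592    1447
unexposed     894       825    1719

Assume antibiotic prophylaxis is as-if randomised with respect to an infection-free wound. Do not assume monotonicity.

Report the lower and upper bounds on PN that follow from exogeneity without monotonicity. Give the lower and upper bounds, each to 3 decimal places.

0.120 ≤ PN ≤ 0.812

p₁ = P(outcome | exposed) = 855/1447 = 0.59088
p₀ = P(outcome | unexposed) = 894/1719 = 0.52007
Under exogeneity alone the bounds on PN are max{0,(p₁−p₀)/p₁} ≤ PN ≤ min{1,(1−p₀)/p₁}.
  lower = (p₁ − p₀)/p₁ = 0.070808 / 0.59088 ≈ 0.1198
  upper = min{1, (1 − p₀)/p₁} = 0.47993 / 0.59088 ≈ 0.8122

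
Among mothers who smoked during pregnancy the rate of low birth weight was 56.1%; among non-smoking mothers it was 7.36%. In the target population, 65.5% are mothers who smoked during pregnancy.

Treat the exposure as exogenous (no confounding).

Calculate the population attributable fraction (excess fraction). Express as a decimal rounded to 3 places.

PAF ≈ 0.813

p₁ = 0.561, p₀ = 0.0736.
Overall risk P(Y=1) = π·p₁ + (1−π)·p₀ = 0.655×0.561 + 0.345×0.0736 = 0.39285.
Under exogeneity, PAF = [P(Y=1) − p₀] / P(Y=1).
PAF = (0.39285 − 0.0736) / 0.39285 ≈ 0.8126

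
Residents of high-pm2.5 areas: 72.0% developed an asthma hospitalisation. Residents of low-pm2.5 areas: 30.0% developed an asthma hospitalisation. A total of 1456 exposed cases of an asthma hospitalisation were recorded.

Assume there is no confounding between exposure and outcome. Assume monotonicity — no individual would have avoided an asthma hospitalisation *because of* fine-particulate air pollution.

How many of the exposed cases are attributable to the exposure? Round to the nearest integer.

about 849 cases

p₁ = 0.72, p₀ = 0.3.
PN = (p₁ − p₀)/p₁ = (0.72 − 0.3) / 0.72 ≈ 0.58333.
Attributable cases ≈ PN × (exposed cases) = 0.58333 × 1456 ≈ 849.33.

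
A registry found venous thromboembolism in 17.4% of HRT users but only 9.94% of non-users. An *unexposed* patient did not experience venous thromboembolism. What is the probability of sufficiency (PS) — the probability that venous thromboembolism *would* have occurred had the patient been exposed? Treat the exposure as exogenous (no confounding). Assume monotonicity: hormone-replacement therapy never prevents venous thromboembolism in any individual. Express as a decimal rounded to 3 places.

PS ≈ 0.083

p₁ = 0.174, p₀ = 0.0994.
Under exogeneity and monotonicity, PS = (p₁ − p₀) / (1 − p₀).
PS = (0.174 − 0.0994) / (1 − 0.0994) = 0.0746 / 0.9006 ≈ 0.0828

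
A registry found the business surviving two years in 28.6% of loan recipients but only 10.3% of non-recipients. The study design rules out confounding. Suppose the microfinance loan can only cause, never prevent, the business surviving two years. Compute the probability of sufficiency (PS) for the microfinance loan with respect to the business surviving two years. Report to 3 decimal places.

PS ≈ 0.204

p₁ = 0.286, p₀ = 0.103.
Under exogeneity and monotonicity, PS = (p₁ − p₀) / (1 − p₀).
PS = (0.286 − 0.103) / (1 − 0.103) = 0.183 / 0.897 ≈ 0.2040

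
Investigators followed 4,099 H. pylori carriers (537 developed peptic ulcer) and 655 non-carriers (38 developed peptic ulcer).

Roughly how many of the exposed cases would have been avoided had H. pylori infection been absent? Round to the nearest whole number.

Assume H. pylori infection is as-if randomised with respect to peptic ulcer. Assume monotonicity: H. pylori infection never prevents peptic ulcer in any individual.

about 299 cases

p₁ = P(outcome | exposed) = 537/4099 = 0.13101
p₀ = P(outcome | unexposed) = 38/655 = 0.058015
PN = (p₁ − p₀)/p₁ = (0.13101 − 0.058015) / 0.13101 ≈ 0.55716.
Attributable cases ≈ PN × (exposed cases) = 0.55716 × 537 ≈ 299.20.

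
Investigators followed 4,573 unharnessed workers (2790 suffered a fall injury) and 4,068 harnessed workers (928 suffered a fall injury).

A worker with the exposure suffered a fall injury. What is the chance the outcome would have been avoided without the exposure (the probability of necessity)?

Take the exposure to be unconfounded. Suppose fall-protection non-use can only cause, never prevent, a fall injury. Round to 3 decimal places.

p₁ = P(outcome | exposed) = 2790/4573 = 0.6101
p₀ = P(outcome | unexposed) = 928/4068 = 0.22812
Under exogeneity and monotonicity, PN = (p₁ − p₀) / p₁.
PN = (0.6101 − 0.22812) / 0.6101 = 0.38198 / 0.6101 ≈ 0.6261

PN ≈ 0.626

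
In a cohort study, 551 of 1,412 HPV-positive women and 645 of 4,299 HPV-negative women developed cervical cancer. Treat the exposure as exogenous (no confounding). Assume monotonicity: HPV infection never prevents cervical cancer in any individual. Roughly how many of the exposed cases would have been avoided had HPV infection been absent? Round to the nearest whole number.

about 339 cases

p₁ = P(outcome | exposed) = 551/1412 = 0.39023
p₀ = P(outcome | unexposed) = 645/4299 = 0.15003
PN = (p₁ − p₀)/p₁ = (0.39023 − 0.15003) / 0.39023 ≈ 0.61552.
Attributable cases ≈ PN × (exposed cases) = 0.61552 × 551 ≈ 339.15.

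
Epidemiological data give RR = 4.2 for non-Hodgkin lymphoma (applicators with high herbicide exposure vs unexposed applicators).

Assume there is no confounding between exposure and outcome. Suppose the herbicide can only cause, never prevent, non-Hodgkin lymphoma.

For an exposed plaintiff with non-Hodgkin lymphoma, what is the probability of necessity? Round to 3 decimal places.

PN ≈ 0.762

Under exogeneity and monotonicity, PN = (RR − 1) / RR = 1 − 1/RR.
PN = (4.2 − 1) / 4.2 = 3.2 / 4.2 ≈ 0.7619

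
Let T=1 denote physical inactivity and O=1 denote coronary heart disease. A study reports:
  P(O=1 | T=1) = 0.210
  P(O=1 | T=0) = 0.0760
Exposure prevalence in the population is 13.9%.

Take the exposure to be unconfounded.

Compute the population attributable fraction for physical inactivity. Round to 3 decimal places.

PAF ≈ 0.197

Let p₁ = 0.21, p₀ = 0.076.
Overall risk P(Y=1) = π·p₁ + (1−π)·p₀ = 0.139×0.21 + 0.861×0.076 = 0.094626.
Under exogeneity, PAF = [P(Y=1) − p₀] / P(Y=1).
PAF = (0.094626 − 0.076) / 0.094626 ≈ 0.1968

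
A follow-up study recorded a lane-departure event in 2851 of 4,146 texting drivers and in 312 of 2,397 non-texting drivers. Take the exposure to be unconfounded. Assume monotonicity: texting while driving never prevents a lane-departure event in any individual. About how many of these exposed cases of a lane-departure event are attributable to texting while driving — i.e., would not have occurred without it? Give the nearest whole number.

about 2311 cases

p₁ = P(outcome | exposed) = 2851/4146 = 0.68765
p₀ = P(outcome | unexposed) = 312/2397 = 0.13016
PN = (p₁ − p₀)/p₁ = (0.68765 − 0.13016) / 0.68765 ≈ 0.81071.
Attributable cases ≈ PN × (exposed cases) = 0.81071 × 2851 ≈ 2311.35.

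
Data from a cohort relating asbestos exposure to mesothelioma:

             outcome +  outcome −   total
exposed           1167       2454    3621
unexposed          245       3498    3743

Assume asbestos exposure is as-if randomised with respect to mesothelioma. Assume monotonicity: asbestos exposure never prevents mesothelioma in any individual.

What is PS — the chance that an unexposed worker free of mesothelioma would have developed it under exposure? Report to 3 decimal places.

PS ≈ 0.275

p₁ = P(outcome | exposed) = 1167/3621 = 0.32229
p₀ = P(outcome | unexposed) = 245/3743 = 0.065456
Under exogeneity and monotonicity, PS = (p₁ − p₀)/(1 − p₀).
PS = (0.32229 − 0.065456) / 0.93454 ≈ 0.2748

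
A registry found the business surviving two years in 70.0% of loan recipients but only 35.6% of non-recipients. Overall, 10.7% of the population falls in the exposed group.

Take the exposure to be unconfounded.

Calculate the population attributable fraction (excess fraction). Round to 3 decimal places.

p₁ = 0.7, p₀ = 0.356.
Overall risk P(Y=1) = π·p₁ + (1−π)·p₀ = 0.107×0.7 + 0.893×0.356 = 0.39281.
Under exogeneity, PAF = [P(Y=1) − p₀] / P(Y=1).
PAF = (0.39281 − 0.356) / 0.39281 ≈ 0.0937

PAF ≈ 0.094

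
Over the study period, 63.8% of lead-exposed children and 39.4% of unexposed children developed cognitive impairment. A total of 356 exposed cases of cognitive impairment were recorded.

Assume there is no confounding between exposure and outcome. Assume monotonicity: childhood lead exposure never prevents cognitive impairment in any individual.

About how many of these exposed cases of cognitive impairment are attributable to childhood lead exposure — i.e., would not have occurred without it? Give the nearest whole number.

about 136 cases

p₁ = 0.638, p₀ = 0.394.
PN = (p₁ − p₀)/p₁ = (0.638 − 0.394) / 0.638 ≈ 0.38245.
Attributable cases ≈ PN × (exposed cases) = 0.38245 × 356 ≈ 136.15.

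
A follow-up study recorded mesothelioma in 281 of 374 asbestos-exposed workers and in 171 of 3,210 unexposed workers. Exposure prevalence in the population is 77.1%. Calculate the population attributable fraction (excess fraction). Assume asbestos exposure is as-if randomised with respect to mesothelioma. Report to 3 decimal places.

PAF ≈ 0.910

p₁ = P(outcome | exposed) = 281/374 = 0.75134
p₀ = P(outcome | unexposed) = 171/3210 = 0.053271
Overall risk P(Y=1) = π·p₁ + (1−π)·p₀ = 0.771×0.75134 + 0.229×0.053271 = 0.59148.
Under exogeneity, PAF = [P(Y=1) − p₀] / P(Y=1).
PAF = (0.59148 − 0.053271) / 0.59148 ≈ 0.9099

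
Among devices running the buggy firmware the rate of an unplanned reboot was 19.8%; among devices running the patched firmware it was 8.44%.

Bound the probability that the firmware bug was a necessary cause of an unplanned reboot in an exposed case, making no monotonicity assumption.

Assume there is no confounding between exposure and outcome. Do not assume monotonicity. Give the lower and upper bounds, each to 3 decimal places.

0.574 ≤ PN ≤ 1.000

p₁ = 0.198, p₀ = 0.0844.
Under exogeneity alone the bounds on PN are max{0,(p₁−p₀)/p₁} ≤ PN ≤ min{1,(1−p₀)/p₁}.
  lower = (p₁ − p₀)/p₁ = 0.1136 / 0.198 ≈ 0.5737
  upper = min{1, (1 − p₀)/p₁} = 0.9156 / 0.198 ≈ 4.6242 → capped at 1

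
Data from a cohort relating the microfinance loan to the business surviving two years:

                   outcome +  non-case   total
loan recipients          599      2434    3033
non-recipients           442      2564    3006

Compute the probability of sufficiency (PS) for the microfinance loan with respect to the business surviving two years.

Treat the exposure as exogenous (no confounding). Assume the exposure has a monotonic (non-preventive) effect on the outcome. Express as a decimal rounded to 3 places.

p₁ = P(outcome | exposed) = 599/3033 = 0.19749
p₀ = P(outcome | unexposed) = 442/3006 = 0.14704
Under exogeneity and monotonicity, PS = (p₁ − p₀) / (1 − p₀).
PS = (0.19749 − 0.14704) / (1 − 0.14704) = 0.050455 / 0.85296 ≈ 0.0592

PS ≈ 0.059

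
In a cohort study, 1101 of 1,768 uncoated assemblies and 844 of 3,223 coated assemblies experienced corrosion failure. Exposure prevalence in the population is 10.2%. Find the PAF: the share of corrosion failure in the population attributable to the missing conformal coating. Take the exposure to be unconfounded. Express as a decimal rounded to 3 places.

PAF ≈ 0.123

p₁ = P(outcome | exposed) = 1101/1768 = 0.62274
p₀ = P(outcome | unexposed) = 844/3223 = 0.26187
Overall risk P(Y=1) = π·p₁ + (1−π)·p₀ = 0.102×0.62274 + 0.898×0.26187 = 0.29868.
Under exogeneity, PAF = [P(Y=1) − p₀] / P(Y=1).
PAF = (0.29868 − 0.26187) / 0.29868 ≈ 0.1232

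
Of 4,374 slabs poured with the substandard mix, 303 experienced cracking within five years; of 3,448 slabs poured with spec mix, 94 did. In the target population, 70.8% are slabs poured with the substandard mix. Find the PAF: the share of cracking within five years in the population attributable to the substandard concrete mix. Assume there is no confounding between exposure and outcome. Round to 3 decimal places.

PAF ≈ 0.522

p₁ = P(outcome | exposed) = 303/4374 = 0.069273
p₀ = P(outcome | unexposed) = 94/3448 = 0.027262
Overall risk P(Y=1) = π·p₁ + (1−π)·p₀ = 0.708×0.069273 + 0.292×0.027262 = 0.057006.
Under exogeneity, PAF = [P(Y=1) − p₀] / P(Y=1).
PAF = (0.057006 − 0.027262) / 0.057006 ≈ 0.5218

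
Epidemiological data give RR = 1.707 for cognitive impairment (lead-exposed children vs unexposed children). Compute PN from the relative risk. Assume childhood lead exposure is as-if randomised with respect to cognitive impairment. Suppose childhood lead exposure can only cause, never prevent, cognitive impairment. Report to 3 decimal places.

Under exogeneity and monotonicity, PN = (RR − 1) / RR = 1 − 1/RR.
PN = (1.707 − 1) / 1.707 = 0.707 / 1.707 ≈ 0.4142

PN ≈ 0.414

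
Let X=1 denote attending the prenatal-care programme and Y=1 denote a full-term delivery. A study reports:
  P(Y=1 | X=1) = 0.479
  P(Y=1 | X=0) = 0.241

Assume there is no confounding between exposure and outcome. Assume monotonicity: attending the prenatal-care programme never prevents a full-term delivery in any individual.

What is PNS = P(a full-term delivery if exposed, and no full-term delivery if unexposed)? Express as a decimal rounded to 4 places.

Let p₁ = 0.479, p₀ = 0.241.
Under exogeneity and monotonicity, PNS = p₁ − p₀.
PNS = 0.479 − 0.241 = 0.238

PNS ≈ 0.2380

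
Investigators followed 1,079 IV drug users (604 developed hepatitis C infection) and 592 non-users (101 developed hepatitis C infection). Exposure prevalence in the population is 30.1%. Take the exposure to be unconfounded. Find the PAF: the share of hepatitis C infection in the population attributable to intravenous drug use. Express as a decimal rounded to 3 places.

p₁ = P(outcome | exposed) = 604/1079 = 0.55978
p₀ = P(outcome | unexposed) = 101/592 = 0.17061
Overall risk P(Y=1) = π·p₁ + (1−π)·p₀ = 0.301×0.55978 + 0.699×0.17061 = 0.28775.
Under exogeneity, PAF = [P(Y=1) − p₀] / P(Y=1).
PAF = (0.28775 − 0.17061) / 0.28775 ≈ 0.4071

PAF ≈ 0.407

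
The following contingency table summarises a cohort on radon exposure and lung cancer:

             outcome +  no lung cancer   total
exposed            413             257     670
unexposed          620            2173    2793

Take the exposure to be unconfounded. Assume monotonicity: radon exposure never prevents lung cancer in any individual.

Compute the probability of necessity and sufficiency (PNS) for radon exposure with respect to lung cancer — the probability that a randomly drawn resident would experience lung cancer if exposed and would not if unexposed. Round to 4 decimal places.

p₁ = P(outcome | exposed) = 413/670 = 0.61642
p₀ = P(outcome | unexposed) = 620/2793 = 0.22198
Under exogeneity and monotonicity, PNS = p₁ − p₀.
PNS = 0.61642 − 0.22198 = 0.39443

PNS ≈ 0.3944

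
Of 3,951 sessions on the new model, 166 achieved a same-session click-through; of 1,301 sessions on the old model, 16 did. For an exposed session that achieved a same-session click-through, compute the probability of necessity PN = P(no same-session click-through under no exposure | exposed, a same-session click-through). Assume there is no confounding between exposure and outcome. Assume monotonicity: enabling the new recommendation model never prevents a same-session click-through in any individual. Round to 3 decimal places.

p₁ = P(outcome | exposed) = 166/3951 = 0.042015
p₀ = P(outcome | unexposed) = 16/1301 = 0.012298
Under exogeneity and monotonicity, PN = (p₁ − p₀) / p₁.
PN = (0.042015 − 0.012298) / 0.042015 = 0.029716 / 0.042015 ≈ 0.7073

PN ≈ 0.707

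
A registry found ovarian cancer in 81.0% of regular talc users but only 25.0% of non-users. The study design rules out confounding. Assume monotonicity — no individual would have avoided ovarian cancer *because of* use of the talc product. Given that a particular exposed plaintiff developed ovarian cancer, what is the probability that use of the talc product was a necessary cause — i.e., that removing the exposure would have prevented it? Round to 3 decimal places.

PN ≈ 0.691

p₁ = 0.81, p₀ = 0.25.
Under exogeneity and monotonicity, PN = (p₁ − p₀) / p₁.
PN = (0.81 − 0.25) / 0.81 = 0.56 / 0.81 ≈ 0.6914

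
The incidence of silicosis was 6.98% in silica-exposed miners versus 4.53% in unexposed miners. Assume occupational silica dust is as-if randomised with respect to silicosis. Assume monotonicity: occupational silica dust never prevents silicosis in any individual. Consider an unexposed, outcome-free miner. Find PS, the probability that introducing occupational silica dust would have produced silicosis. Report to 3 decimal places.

p₁ = 0.0698, p₀ = 0.0453.
Under exogeneity and monotonicity, PS = (p₁ − p₀) / (1 − p₀).
PS = (0.0698 − 0.0453) / (1 − 0.0453) = 0.0245 / 0.9547 ≈ 0.0257

PS ≈ 0.026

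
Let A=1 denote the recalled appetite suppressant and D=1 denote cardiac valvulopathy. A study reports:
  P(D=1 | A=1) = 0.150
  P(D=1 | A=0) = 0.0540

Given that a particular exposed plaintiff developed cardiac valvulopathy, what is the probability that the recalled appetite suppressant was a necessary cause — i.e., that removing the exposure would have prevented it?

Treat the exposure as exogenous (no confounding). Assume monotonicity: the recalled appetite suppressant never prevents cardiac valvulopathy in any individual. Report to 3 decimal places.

Let p₁ = 0.15, p₀ = 0.054.
Under exogeneity and monotonicity, PN = (p₁ − p₀) / p₁.
PN = (0.15 − 0.054) / 0.15 = 0.096 / 0.15 ≈ 0.6400

PN ≈ 0.640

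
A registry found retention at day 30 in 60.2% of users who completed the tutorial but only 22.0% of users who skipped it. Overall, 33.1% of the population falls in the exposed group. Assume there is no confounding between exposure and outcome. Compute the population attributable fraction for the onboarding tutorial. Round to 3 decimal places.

PAF ≈ 0.365

p₁ = 0.602, p₀ = 0.22.
Overall risk P(Y=1) = π·p₁ + (1−π)·p₀ = 0.331×0.602 + 0.669×0.22 = 0.34644.
Under exogeneity, PAF = [P(Y=1) − p₀] / P(Y=1).
PAF = (0.34644 − 0.22) / 0.34644 ≈ 0.3650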